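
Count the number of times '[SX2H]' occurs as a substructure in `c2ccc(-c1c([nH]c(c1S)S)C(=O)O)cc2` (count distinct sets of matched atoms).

2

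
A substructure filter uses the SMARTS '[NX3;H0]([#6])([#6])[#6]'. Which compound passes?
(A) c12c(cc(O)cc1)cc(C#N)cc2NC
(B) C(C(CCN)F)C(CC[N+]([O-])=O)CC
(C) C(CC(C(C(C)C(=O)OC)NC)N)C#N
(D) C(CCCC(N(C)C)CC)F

[NX3;H0]([#6])([#6])[#6] describes a trivalent nitrogen with no H, bonded to three carbons (a tertiary amine).
(A) has an N-methylamino group (-NHCH3) but the nitrogen still has one H (H1), not H0.
(B) has a primary amino group (-NH2) but the nitrogen has H2, not H0 with three carbons.
(C) has a primary amino group (-NH2) but the nitrogen has H2, not H0 with three carbons.
(D) contains a dimethylamino group (-N(CH3)2), which satisfies every atom and bond constraint.
So the answer is (D).

D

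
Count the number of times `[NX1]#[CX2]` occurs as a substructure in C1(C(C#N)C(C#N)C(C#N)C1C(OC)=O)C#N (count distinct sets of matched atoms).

4

[NX1]#[CX2] is the SMARTS for a nitrile: a nitrogen triple-bonded to a two-connected carbon.
The molecule carries 4 separate instances of a nitrile (-C#N) meeting every constraint; each maps to a distinct set of atoms, giving 4 matches.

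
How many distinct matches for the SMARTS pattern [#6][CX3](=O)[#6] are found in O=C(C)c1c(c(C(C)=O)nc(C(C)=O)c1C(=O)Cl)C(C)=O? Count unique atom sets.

[#6][CX3](=O)[#6] is the SMARTS for a ketone: a carbonyl carbon (no H) flanked by two carbons.
The molecule carries 4 separate instances of an acetyl/ketone group (-C(=O)CH3) meeting every constraint; each maps to a distinct set of atoms, giving 4 matches.

4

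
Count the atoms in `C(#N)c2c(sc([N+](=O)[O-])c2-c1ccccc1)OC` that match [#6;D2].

The query [#6;D2] means: any carbon bonded to exactly two heavy atoms.
Check the 18 heavy atoms by environment: 1× s (aromatic, D2) → no; 5× c (aromatic, D3) → no; 1× C (D2) → match; 1× N (D1) → no; 5× c (aromatic, D2) → match; 1× N (charge +1, D3) → no; 1× O (charge -1, D1) → no; 1× O (D1) → no; 1× O (D2) → no; 1× C (D1) → no.
Summing the matching environments: 1 + 5 = 6 matching atoms.

6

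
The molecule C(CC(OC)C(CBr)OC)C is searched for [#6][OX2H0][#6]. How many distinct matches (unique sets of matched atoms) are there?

2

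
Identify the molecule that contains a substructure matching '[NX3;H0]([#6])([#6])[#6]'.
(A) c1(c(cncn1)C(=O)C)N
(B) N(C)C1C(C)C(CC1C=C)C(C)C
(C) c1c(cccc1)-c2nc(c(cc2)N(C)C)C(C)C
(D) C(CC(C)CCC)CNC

C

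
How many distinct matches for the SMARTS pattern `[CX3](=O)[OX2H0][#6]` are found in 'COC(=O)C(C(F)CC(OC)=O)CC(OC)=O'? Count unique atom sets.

3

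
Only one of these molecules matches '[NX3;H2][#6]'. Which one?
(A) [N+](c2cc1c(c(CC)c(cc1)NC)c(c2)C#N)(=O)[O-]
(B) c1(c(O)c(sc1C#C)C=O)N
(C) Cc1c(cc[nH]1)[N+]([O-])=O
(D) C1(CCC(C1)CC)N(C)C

[NX3;H2][#6] describes a trivalent nitrogen with two H attached to carbon (a primary amine).
(A) has an N-methylamino group (-NHCH3) but the nitrogen bears two carbons and only one H (H1), not H2.
(B) contains a primary amino group (-NH2), which satisfies every atom and bond constraint.
(C) has a nitro group (-[N+](=O)[O-]) but the nitrogen is [N+] with no H, not NX3H2.
(D) has a dimethylamino group (-N(CH3)2) but the nitrogen has H0, not H2.
So the answer is (B).

B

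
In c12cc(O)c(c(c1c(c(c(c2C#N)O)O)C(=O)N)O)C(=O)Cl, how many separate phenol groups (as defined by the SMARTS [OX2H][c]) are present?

[OX2H][c] is the SMARTS for a phenol: a hydroxyl oxygen attached to an aromatic carbon.
The molecule carries 4 separate instances of a hydroxyl group (-OH) meeting every constraint; each maps to a distinct set of atoms, giving 4 matches.

4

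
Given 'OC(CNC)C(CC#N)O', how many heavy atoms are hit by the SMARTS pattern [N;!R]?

2

Check the 10 heavy atoms by environment: 6× C (acyclic) → no; 2× O (acyclic) → no; 2× N (acyclic) → match.
That gives 2 matching atoms.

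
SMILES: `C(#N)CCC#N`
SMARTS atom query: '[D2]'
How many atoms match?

The query [D2] means: atom with exactly two heavy-atom neighbours.
Check the 6 heavy atoms by environment: 4× C (D2) → match; 2× N (D1) → no.
That gives 4 matching atoms.

4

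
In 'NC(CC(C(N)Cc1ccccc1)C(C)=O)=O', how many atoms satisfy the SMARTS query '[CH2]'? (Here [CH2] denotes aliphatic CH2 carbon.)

2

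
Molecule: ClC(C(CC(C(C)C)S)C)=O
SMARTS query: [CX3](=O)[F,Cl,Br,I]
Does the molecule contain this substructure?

The pattern [CX3](=O)[F,Cl,Br,I] describes a carbonyl carbon bonded to a halogen — an acyl halide.
The molecule carries an acyl chloride (-C(=O)Cl), whose atoms satisfy every constraint of the query, so the pattern matches.

Yes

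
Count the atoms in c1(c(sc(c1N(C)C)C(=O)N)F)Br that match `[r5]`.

5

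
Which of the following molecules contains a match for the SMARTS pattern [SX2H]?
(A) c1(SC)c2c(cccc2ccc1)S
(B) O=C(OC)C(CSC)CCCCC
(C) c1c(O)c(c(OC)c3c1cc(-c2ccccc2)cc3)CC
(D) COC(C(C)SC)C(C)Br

[SX2H] describes an aliphatic sulfur with two connections, one being H (a thiol).
(A) contains a thiol (-SH), which satisfies every atom and bond constraint.
(B) has a methylthio ether (-SCH3) but the sulfur has H0 (bonded to two carbons), not H1.
(C) has a hydroxyl group (-OH) but it is an -OH, not an -SH.
(D) has a methylthio ether (-SCH3) but the sulfur has H0 (bonded to two carbons), not H1.
So the answer is (A).

A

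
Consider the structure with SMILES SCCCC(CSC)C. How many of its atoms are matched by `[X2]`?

2

The query [X2] means: any atom with exactly two total connections (bonds + H).
Check the 9 heavy atoms by environment: 7× C (X4) → no; 2× S (X2) → match.
That gives 2 matching atoms.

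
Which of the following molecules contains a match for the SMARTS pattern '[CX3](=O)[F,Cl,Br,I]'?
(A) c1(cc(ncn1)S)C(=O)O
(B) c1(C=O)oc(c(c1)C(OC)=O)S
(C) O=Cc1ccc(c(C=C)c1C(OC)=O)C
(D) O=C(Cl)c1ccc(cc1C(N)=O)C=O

D

[CX3](=O)[F,Cl,Br,I] describes a carbonyl carbon bonded to a halogen (an acyl halide).
(A) has a carboxylic acid group (-C(=O)OH) but the carbonyl is bonded to -OH, not to a halogen.
(B) has a methyl-ester group (-C(=O)OCH3) but the carbonyl is bonded to -O-C, not to a halogen.
(C) has a methyl-ester group (-C(=O)OCH3) but the carbonyl is bonded to -O-C, not to a halogen.
(D) contains an acyl chloride (-C(=O)Cl), which satisfies every atom and bond constraint.
So the answer is (D).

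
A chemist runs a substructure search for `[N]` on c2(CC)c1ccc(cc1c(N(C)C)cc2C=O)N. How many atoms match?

2

Check the 18 heavy atoms by environment: 10× c (aromatic) → no; 5× C → no; 1× O → no; 2× N → match.
That gives 2 matching atoms.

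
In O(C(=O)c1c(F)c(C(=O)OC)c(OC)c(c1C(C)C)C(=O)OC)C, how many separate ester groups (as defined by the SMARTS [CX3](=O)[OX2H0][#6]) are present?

3

[CX3](=O)[OX2H0][#6] is the SMARTS for an ester: a carbonyl carbon bonded to an oxygen that is itself bonded to carbon (no H on that O).
The molecule carries 3 separate instances of a methyl-ester group (-C(=O)OCH3) meeting every constraint; each maps to a distinct set of atoms, giving 3 matches.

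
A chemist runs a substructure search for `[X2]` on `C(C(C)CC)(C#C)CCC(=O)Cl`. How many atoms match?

The query [X2] means: any atom with exactly two total connections (bonds + H).
Check the 12 heavy atoms by environment: 7× C (X4) → no; 2× C (X2) → match; 1× C (X3) → no; 1× O (X1) → no; 1× Cl (X1) → no.
That gives 2 matching atoms.

2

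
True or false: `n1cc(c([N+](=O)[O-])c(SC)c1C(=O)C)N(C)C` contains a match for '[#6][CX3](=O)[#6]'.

True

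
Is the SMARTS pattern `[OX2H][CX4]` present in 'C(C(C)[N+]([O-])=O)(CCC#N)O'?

Yes

The pattern [OX2H][CX4] describes a hydroxyl oxygen bound to an sp3 (X4) carbon — an aliphatic alcohol.
The molecule carries a hydroxyl group (-OH), whose atoms satisfy every constraint of the query, so the pattern matches.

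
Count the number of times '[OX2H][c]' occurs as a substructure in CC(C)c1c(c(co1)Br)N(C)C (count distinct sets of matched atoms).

0

[OX2H][c] is the SMARTS for a phenol: a hydroxyl oxygen attached to an aromatic carbon.
No fragment in the molecule satisfies every constraint, giving 0 matches.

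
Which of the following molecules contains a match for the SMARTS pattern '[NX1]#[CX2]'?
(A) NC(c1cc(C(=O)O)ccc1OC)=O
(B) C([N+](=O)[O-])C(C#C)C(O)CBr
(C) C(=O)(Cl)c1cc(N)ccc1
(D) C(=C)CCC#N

[NX1]#[CX2] describes a nitrogen triple-bonded to a two-connected carbon (a nitrile).
(A) has a primary amide (-C(=O)NH2) but the nitrogen is NX3, not NX1.
(B) has a nitro group (-[N+](=O)[O-]) but there is no C#N triple bond.
(C) has a primary amino group (-NH2) but the nitrogen is NX3 (three connections), not NX1 triple-bonded.
(D) contains a nitrile (-C#N), which satisfies every atom and bond constraint.
So the answer is (D).

D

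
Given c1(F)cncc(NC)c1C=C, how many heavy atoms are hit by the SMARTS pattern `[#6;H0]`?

3

The query [#6;H0] means: any carbon with no attached hydrogen.
Check the 11 heavy atoms by environment: 1× n (aromatic, H0) → no; 2× c (aromatic, H1) → no; 3× c (aromatic, H0) → match; 1× C (H1) → no; 1× C (H2) → no; 1× N (H1) → no; 1× C (H3) → no; 1× F (H0) → no.
That gives 3 matching atoms.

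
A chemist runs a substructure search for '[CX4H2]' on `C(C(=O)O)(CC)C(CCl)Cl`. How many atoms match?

2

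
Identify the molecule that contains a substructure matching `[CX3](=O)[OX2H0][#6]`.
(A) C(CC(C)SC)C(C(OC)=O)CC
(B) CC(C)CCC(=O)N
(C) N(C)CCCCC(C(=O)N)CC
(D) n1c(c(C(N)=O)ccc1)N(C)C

A

[CX3](=O)[OX2H0][#6] describes a carbonyl carbon bonded to an oxygen that is itself bonded to carbon (no H on that O) (an ester).
(A) contains a methyl-ester group (-C(=O)OCH3), which satisfies every atom and bond constraint.
(B) has a primary amide (-C(=O)NH2) but the carbonyl is bonded to N, not to an O-C linkage.
(C) has a primary amide (-C(=O)NH2) but the carbonyl is bonded to N, not to an O-C linkage.
(D) has a primary amide (-C(=O)NH2) but the carbonyl is bonded to N, not to an O-C linkage.
So the answer is (A).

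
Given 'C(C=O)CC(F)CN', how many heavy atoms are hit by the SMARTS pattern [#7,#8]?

The query [#7,#8] means: nitrogen or oxygen (comma = OR).
Check the 8 heavy atoms by environment: 5× C → no; 1× N → match; 1× F → no; 1× O → match.
Summing the matching environments: 1 + 1 = 2 matching atoms.

2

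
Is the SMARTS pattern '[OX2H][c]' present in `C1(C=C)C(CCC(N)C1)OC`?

The pattern [OX2H][c] describes a hydroxyl oxygen attached to an aromatic carbon — a phenol.
The closest candidate here is a methoxy ether (-OCH3), but the oxygen has H0, not H1. No other fragment satisfies the full query, so there is no match.

No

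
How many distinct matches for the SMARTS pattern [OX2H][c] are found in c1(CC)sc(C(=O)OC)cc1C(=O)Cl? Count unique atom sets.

[OX2H][c] is the SMARTS for a phenol: a hydroxyl oxygen attached to an aromatic carbon.
No fragment in the molecule satisfies every constraint, giving 0 matches.

0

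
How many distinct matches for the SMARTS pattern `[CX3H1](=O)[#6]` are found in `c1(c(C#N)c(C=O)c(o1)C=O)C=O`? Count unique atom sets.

[CX3H1](=O)[#6] is the SMARTS for an aldehyde: an sp2 carbon with one H, double-bonded to O and single-bonded to carbon.
The molecule carries 3 separate instances of an aldehyde (-CHO) meeting every constraint; each maps to a distinct set of atoms, giving 3 matches.

3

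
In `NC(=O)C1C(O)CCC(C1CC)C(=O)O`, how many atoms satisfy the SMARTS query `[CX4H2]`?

3

The query [CX4H2] means: sp3 carbon (X4) with exactly two hydrogens.
Check the 15 heavy atoms by environment: 4× C (H1, X4) → no; 3× C (H2, X4) → match; 2× C (H0, X3) → no; 2× O (H0, X1) → no; 2× O (H1, X2) → no; 1× C (H3, X4) → no; 1× N (H2, X3) → no.
That gives 3 matching atoms.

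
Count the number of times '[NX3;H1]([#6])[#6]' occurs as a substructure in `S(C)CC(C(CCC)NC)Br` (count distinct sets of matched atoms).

[NX3;H1]([#6])[#6] is the SMARTS for a secondary amine: a trivalent nitrogen with one H, bonded to two carbons.
Exactly one fragment in the molecule meets all constraints, giving 1 match.

1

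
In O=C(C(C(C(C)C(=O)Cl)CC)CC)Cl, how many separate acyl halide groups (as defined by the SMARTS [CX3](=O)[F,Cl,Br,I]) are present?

2

[CX3](=O)[F,Cl,Br,I] is the SMARTS for an acyl halide: a carbonyl carbon bonded to a halogen.
The molecule carries 2 separate instances of an acyl chloride (-C(=O)Cl) meeting every constraint; each maps to a distinct set of atoms, giving 2 matches.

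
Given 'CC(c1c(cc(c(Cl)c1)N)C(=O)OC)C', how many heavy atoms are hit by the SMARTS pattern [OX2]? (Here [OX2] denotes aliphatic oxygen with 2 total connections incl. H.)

The query [OX2] means: aliphatic oxygen with two total connections — ether, hydroxyl, or ester single-bond O.
Check the 15 heavy atoms by environment: 6× c (aromatic, X3) → no; 1× C (X3) → no; 1× O (X1) → no; 1× O (X2) → match; 4× C (X4) → no; 1× N (X3) → no; 1× Cl (X1) → no.
That gives 1 matching atom.

1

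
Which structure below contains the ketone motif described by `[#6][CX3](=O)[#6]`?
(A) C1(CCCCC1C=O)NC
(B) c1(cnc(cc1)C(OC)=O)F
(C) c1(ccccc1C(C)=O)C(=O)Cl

[#6][CX3](=O)[#6] describes a carbonyl carbon (no H) flanked by two carbons (a ketone).
(A) has an aldehyde (-CHO) but the carbonyl carbon has H1, so it is not flanked by two carbons.
(B) has a methyl-ester group (-C(=O)OCH3) but one neighbour of the carbonyl carbon is O, not C.
(C) contains an acetyl/ketone group (-C(=O)CH3), which satisfies every atom and bond constraint.
So the answer is (C).

C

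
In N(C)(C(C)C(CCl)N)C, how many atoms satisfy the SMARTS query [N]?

2

The query [N] means: uppercase N matches aliphatic (non-aromatic) nitrogen only.
Check the 9 heavy atoms by environment: 6× C → no; 1× Cl → no; 2× N → match.
That gives 2 matching atoms.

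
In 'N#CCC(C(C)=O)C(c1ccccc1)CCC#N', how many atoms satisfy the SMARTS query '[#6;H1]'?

7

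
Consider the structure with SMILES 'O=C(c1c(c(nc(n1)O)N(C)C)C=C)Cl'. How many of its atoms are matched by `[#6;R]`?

4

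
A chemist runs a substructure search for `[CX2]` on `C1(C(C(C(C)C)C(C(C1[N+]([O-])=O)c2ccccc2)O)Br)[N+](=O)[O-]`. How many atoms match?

Check the 23 heavy atoms by environment: 9× C (X4) → no; 6× c (aromatic, X3) → no; 2× N (charge +1, X3) → no; 2× O (charge -1, X1) → no; 2× O (X1) → no; 1× Br (X1) → no; 1× O (X2) → no.
No environment satisfies the query, so 0 matching atoms.

0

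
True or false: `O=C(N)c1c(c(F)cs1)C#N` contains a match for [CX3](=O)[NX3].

The pattern [CX3](=O)[NX3] describes a carbonyl carbon bonded to a trivalent nitrogen — an amide.
The molecule carries a primary amide (-C(=O)NH2), whose atoms satisfy every constraint of the query, so the pattern matches.

True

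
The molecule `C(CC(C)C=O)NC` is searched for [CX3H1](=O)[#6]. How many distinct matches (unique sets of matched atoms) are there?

[CX3H1](=O)[#6] is the SMARTS for an aldehyde: an sp2 carbon with one H, double-bonded to O and single-bonded to carbon.
Exactly one fragment in the molecule meets all constraints, giving 1 match.

1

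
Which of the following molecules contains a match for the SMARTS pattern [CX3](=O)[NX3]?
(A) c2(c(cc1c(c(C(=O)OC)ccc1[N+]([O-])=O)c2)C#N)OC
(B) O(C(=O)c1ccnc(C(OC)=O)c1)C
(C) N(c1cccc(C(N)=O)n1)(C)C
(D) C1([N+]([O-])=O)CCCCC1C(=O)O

[CX3](=O)[NX3] describes a carbonyl carbon bonded to a trivalent nitrogen (an amide).
(A) has a nitrile (-C#N) but the nitrile N is NX1 (triple-bonded), not NX3.
(B) has a methyl-ester group (-C(=O)OCH3) but the carbonyl is bonded to O, not to an NX3 nitrogen.
(C) contains a primary amide (-C(=O)NH2), which satisfies every atom and bond constraint.
(D) has a carboxylic acid group (-C(=O)OH) but the carbonyl is bonded to O, not to an NX3 nitrogen.
So the answer is (C).

C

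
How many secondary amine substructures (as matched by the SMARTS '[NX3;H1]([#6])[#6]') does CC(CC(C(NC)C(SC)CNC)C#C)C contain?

2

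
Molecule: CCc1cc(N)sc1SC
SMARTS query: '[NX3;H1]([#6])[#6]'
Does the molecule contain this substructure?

No

The pattern [NX3;H1]([#6])[#6] describes a trivalent nitrogen with one H, bonded to two carbons — a secondary amine.
The closest candidate here is a primary amino group (-NH2), but the nitrogen has H2 and only one carbon neighbour. No other fragment satisfies the full query, so there is no match.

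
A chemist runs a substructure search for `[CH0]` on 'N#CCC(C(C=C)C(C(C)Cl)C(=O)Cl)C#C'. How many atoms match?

3

Check the 16 heavy atoms by environment: 2× C (H2) → no; 6× C (H1) → no; 1× C (H3) → no; 3× C (H0) → match; 2× Cl (H0) → no; 1× N (H0) → no; 1× O (H0) → no.
That gives 3 matching atoms.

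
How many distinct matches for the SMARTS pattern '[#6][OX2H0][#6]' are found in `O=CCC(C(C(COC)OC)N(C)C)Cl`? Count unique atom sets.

2

[#6][OX2H0][#6] is the SMARTS for an ether: an aliphatic oxygen bridging two carbons with no H on the oxygen.
The molecule carries 2 separate instances of a methoxy ether (-OCH3) meeting every constraint; each maps to a distinct set of atoms, giving 2 matches.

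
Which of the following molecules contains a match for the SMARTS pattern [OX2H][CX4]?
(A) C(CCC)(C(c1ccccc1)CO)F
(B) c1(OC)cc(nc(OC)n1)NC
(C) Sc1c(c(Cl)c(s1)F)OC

[OX2H][CX4] describes a hydroxyl oxygen bound to an sp3 (X4) carbon (an aliphatic alcohol).
(A) contains a hydroxyl group (-OH), which satisfies every atom and bond constraint.
(B) has a methoxy ether (-OCH3) but the oxygen has H0 (ether), not H1.
(C) has a methoxy ether (-OCH3) but the oxygen has H0 (ether), not H1.
So the answer is (A).

A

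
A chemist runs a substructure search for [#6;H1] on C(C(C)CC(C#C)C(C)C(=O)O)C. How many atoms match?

4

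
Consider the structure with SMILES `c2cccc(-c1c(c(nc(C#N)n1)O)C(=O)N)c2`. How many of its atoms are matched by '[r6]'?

The query [r6] means: r6 matches atoms in a six-membered ring.
Check the 18 heavy atoms by environment: 2× n (aromatic, in 6-ring) → match; 10× c (aromatic, in 6-ring) → match; 2× C (acyclic) → no; 2× O (acyclic) → no; 2× N (acyclic) → no.
Summing the matching environments: 2 + 10 = 12 matching atoms.

12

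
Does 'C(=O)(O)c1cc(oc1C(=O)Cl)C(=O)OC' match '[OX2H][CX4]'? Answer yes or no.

No

The pattern [OX2H][CX4] describes a hydroxyl oxygen bound to an sp3 (X4) carbon — an aliphatic alcohol.
The closest candidate here is a carboxylic acid group (-C(=O)OH), but the -OH is on a CX3 carbonyl carbon, not a CX4 carbon. No other fragment satisfies the full query, so there is no match.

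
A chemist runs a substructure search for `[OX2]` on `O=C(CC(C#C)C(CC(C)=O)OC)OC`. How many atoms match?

2

The query [OX2] means: aliphatic oxygen with two total connections — ether, hydroxyl, or ester single-bond O.
Check the 15 heavy atoms by environment: 7× C (X4) → no; 2× O (X2) → match; 2× C (X2) → no; 2× C (X3) → no; 2× O (X1) → no.
That gives 2 matching atoms.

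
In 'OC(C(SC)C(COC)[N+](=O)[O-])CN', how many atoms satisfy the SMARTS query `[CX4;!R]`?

7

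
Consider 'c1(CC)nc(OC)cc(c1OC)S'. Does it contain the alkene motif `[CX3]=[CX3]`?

No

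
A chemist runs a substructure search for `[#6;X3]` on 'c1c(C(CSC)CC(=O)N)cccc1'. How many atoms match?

7

The query [#6;X3] means: any carbon (aromatic or not) with three total connections.
Check the 14 heavy atoms by environment: 4× C (X4) → no; 1× S (X2) → no; 1× C (X3) → match; 1× O (X1) → no; 1× N (X3) → no; 6× c (aromatic, X3) → match.
Summing the matching environments: 1 + 6 = 7 matching atoms.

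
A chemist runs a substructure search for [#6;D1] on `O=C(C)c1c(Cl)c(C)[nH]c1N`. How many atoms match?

2

The query [#6;D1] means: carbon bonded to exactly one heavy atom.
Check the 11 heavy atoms by environment: 1× n (aromatic, D2) → no; 4× c (aromatic, D3) → no; 1× C (D3) → no; 1× O (D1) → no; 2× C (D1) → match; 1× N (D1) → no; 1× Cl (D1) → no.
That gives 2 matching atoms.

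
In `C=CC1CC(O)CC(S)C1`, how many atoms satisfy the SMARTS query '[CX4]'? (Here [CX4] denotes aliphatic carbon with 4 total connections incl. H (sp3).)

6

The query [CX4] means: C with X4: aliphatic carbon with exactly 4 total connections (bonds + H).
Check the 10 heavy atoms by environment: 6× C (X4) → match; 1× O (X2) → no; 2× C (X3) → no; 1× S (X2) → no.
That gives 6 matching atoms.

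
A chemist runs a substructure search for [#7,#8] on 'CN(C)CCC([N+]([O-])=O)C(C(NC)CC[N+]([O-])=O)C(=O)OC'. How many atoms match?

The query [#7,#8] means: nitrogen or oxygen (comma = OR).
Check the 22 heavy atoms by environment: 12× C → no; 2× N → match; 2× N (charge +1) → match; 2× O (charge -1) → match; 4× O → match.
Summing the matching environments: 2 + 2 + 2 + 4 = 10 matching atoms.

10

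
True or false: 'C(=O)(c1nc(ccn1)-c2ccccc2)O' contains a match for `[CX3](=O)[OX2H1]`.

True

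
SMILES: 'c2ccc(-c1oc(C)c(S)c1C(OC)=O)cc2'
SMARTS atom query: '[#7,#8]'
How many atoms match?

3

The query [#7,#8] means: nitrogen or oxygen (comma = OR).
Check the 17 heavy atoms by environment: 1× o (aromatic) → match; 10× c (aromatic) → no; 3× C → no; 1× S → no; 2× O → match.
Summing the matching environments: 1 + 2 = 3 matching atoms.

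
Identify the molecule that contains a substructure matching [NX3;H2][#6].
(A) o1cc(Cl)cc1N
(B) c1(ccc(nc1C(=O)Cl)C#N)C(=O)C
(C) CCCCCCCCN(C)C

[NX3;H2][#6] describes a trivalent nitrogen with two H attached to carbon (a primary amine).
(A) contains a primary amino group (-NH2), which satisfies every atom and bond constraint.
(B) has a nitrile (-C#N) but the nitrogen is NX1 (triple-bonded), not NX3 with two H.
(C) has a dimethylamino group (-N(CH3)2) but the nitrogen has H0, not H2.
So the answer is (A).

A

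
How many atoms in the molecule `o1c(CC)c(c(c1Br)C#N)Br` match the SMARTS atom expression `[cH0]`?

The query [cH0] means: aromatic carbon with no attached hydrogen (substituted or ring-fusion).
Check the 11 heavy atoms by environment: 1× o (aromatic, H0) → no; 4× c (aromatic, H0) → match; 1× C (H2) → no; 1× C (H3) → no; 1× C (H0) → no; 1× N (H0) → no; 2× Br (H0) → no.
That gives 4 matching atoms.

4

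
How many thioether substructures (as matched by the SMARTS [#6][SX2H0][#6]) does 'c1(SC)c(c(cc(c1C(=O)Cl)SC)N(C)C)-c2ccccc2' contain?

2

[#6][SX2H0][#6] is the SMARTS for a thioether: an aliphatic sulfur bridging two carbons with no H on the sulfur.
The molecule carries 2 separate instances of a methylthio ether (-SCH3) meeting every constraint; each maps to a distinct set of atoms, giving 2 matches.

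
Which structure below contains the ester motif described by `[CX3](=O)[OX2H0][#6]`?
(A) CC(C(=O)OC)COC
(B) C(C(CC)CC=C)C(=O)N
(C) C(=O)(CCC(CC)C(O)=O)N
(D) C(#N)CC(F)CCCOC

[CX3](=O)[OX2H0][#6] describes a carbonyl carbon bonded to an oxygen that is itself bonded to carbon (no H on that O) (an ester).
(A) contains a methyl-ester group (-C(=O)OCH3), which satisfies every atom and bond constraint.
(B) has a primary amide (-C(=O)NH2) but the carbonyl is bonded to N, not to an O-C linkage.
(C) has a carboxylic acid group (-C(=O)OH) but the singly-bonded O carries H (OX2H1, not H0).
(D) has a methoxy ether (-OCH3) but the ether oxygen is not adjacent to a C=O carbon.
So the answer is (A).

A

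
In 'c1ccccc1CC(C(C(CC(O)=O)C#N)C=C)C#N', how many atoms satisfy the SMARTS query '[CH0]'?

The query [CH0] means: aliphatic carbon with no attached hydrogen.
Check the 20 heavy atoms by environment: 3× C (H2) → no; 4× C (H1) → no; 3× C (H0) → match; 2× N (H0) → no; 1× c (aromatic, H0) → no; 5× c (aromatic, H1) → no; 1× O (H0) → no; 1× O (H1) → no.
That gives 3 matching atoms.

3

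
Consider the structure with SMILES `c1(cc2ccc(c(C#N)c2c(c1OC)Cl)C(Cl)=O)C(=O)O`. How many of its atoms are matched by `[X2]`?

3

The query [X2] means: any atom with exactly two total connections (bonds + H).
Check the 21 heavy atoms by environment: 10× c (aromatic, X3) → no; 2× Cl (X1) → no; 2× C (X3) → no; 2× O (X1) → no; 2× O (X2) → match; 1× C (X4) → no; 1× C (X2) → match; 1× N (X1) → no.
Summing the matching environments: 2 + 1 = 3 matching atoms.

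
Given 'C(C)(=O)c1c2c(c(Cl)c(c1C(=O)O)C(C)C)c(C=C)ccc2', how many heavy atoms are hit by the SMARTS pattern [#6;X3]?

The query [#6;X3] means: any carbon (aromatic or not) with three total connections.
Check the 22 heavy atoms by environment: 10× c (aromatic, X3) → match; 4× C (X3) → match; 2× O (X1) → no; 4× C (X4) → no; 1× O (X2) → no; 1× Cl (X1) → no.
Summing the matching environments: 10 + 4 = 14 matching atoms.

14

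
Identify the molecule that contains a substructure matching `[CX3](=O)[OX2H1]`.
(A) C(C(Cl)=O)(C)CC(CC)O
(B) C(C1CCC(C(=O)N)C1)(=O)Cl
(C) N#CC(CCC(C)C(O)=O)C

[CX3](=O)[OX2H1] describes an sp2 carbon double-bonded to O and single-bonded to an -OH oxygen (a carboxylic acid).
(A) has an acyl chloride (-C(=O)Cl) but the carbonyl is bonded to Cl, not to an -OH oxygen.
(B) has an acyl chloride (-C(=O)Cl) but the carbonyl is bonded to Cl, not to an -OH oxygen.
(C) contains a carboxylic acid group (-C(=O)OH), which satisfies every atom and bond constraint.
So the answer is (C).

C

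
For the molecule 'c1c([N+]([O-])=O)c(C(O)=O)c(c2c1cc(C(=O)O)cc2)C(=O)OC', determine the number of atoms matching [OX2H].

2

Check the 23 heavy atoms by environment: 6× c (aromatic, H0, X3) → no; 4× c (aromatic, H1, X3) → no; 3× C (H0, X3) → no; 4× O (H0, X1) → no; 2× O (H1, X2) → match; 1× N (charge +1, H0, X3) → no; 1× O (charge -1, H0, X1) → no; 1× O (H0, X2) → no; 1× C (H3, X4) → no.
That gives 2 matching atoms.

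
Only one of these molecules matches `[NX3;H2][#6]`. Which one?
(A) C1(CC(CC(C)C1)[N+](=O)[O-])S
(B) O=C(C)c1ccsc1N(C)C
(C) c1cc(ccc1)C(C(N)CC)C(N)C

C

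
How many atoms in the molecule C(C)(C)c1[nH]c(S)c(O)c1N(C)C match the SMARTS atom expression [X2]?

2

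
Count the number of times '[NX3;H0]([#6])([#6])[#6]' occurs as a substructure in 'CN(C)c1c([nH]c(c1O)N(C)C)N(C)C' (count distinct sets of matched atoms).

3

[NX3;H0]([#6])([#6])[#6] is the SMARTS for a tertiary amine: a trivalent nitrogen with no H, bonded to three carbons.
The molecule carries 3 separate instances of a dimethylamino group (-N(CH3)2) meeting every constraint; each maps to a distinct set of atoms, giving 3 matches.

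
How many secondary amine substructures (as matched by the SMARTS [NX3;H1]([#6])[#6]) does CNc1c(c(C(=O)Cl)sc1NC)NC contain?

3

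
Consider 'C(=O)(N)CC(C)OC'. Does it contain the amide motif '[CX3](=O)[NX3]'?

Yes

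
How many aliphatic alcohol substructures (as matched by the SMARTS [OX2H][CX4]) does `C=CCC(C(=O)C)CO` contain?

[OX2H][CX4] is the SMARTS for an aliphatic alcohol: a hydroxyl oxygen bound to an sp3 (X4) carbon.
Exactly one fragment in the molecule meets all constraints, giving 1 match.

1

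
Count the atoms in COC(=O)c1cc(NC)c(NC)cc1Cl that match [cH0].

4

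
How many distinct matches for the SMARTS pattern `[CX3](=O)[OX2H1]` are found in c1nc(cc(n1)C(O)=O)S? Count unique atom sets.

1

[CX3](=O)[OX2H1] is the SMARTS for a carboxylic acid: an sp2 carbon double-bonded to O and single-bonded to an -OH oxygen.
Exactly one fragment in the molecule meets all constraints, giving 1 match.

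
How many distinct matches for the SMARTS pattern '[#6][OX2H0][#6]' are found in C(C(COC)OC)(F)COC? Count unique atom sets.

[#6][OX2H0][#6] is the SMARTS for an ether: an aliphatic oxygen bridging two carbons with no H on the oxygen.
The molecule carries 3 separate instances of a methoxy ether (-OCH3) meeting every constraint; each maps to a distinct set of atoms, giving 3 matches.

3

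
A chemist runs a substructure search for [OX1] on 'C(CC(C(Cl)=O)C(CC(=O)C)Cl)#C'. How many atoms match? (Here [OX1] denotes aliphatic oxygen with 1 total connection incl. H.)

2

The query [OX1] means: aliphatic oxygen with one total connection — typically a carbonyl =O or an oxide.
Check the 13 heavy atoms by environment: 5× C (X4) → no; 2× C (X3) → no; 2× O (X1) → match; 2× Cl (X1) → no; 2× C (X2) → no.
That gives 2 matching atoms.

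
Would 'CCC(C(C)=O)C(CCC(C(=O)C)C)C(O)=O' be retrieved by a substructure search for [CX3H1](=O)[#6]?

No

The pattern [CX3H1](=O)[#6] describes an sp2 carbon with one H, double-bonded to O and single-bonded to carbon — an aldehyde.
The closest candidate here is a carboxylic acid group (-C(=O)OH), but the carbonyl carbon has H0 and is bonded to O, not H1. No other fragment satisfies the full query, so there is no match.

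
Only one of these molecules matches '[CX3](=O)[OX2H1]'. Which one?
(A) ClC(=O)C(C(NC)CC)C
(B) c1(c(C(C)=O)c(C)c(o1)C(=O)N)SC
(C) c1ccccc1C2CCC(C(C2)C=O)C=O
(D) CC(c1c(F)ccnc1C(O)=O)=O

D

[CX3](=O)[OX2H1] describes an sp2 carbon double-bonded to O and single-bonded to an -OH oxygen (a carboxylic acid).
(A) has an acyl chloride (-C(=O)Cl) but the carbonyl is bonded to Cl, not to an -OH oxygen.
(B) has a primary amide (-C(=O)NH2) but the carbonyl is bonded to N, not to an -OH oxygen.
(C) has an aldehyde (-CHO) but there is no singly-bonded oxygen on the carbonyl carbon.
(D) contains a carboxylic acid group (-C(=O)OH), which satisfies every atom and bond constraint.
So the answer is (D).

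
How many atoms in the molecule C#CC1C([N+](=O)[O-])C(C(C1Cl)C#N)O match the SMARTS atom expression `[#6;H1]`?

6

The query [#6;H1] means: any carbon bearing exactly one hydrogen.
Check the 14 heavy atoms by environment: 6× C (H1) → match; 1× O (H1) → no; 2× C (H0) → no; 1× N (H0) → no; 1× Cl (H0) → no; 1× N (charge +1, H0) → no; 1× O (charge -1, H0) → no; 1× O (H0) → no.
That gives 6 matching atoms.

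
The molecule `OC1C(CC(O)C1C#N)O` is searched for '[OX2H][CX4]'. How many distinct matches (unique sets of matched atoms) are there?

3

[OX2H][CX4] is the SMARTS for an aliphatic alcohol: a hydroxyl oxygen bound to an sp3 (X4) carbon.
The molecule carries 3 separate instances of a hydroxyl group (-OH) meeting every constraint; each maps to a distinct set of atoms, giving 3 matches.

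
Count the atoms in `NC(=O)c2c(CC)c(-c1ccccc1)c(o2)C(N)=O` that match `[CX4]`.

2

Check the 19 heavy atoms by environment: 1× o (aromatic, X2) → no; 10× c (aromatic, X3) → no; 2× C (X3) → no; 2× O (X1) → no; 2× N (X3) → no; 2× C (X4) → match.
That gives 2 matching atoms.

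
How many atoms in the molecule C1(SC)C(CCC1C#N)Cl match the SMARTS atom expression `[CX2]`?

The query [CX2] means: C with X2: aliphatic carbon with exactly 2 total connections.
Check the 10 heavy atoms by environment: 6× C (X4) → no; 1× C (X2) → match; 1× N (X1) → no; 1× Cl (X1) → no; 1× S (X2) → no.
That gives 1 matching atom.

1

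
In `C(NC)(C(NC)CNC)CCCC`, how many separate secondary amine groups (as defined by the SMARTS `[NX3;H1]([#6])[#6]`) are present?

[NX3;H1]([#6])[#6] is the SMARTS for a secondary amine: a trivalent nitrogen with one H, bonded to two carbons.
The molecule carries 3 separate instances of an N-methylamino group (-NHCH3) meeting every constraint; each maps to a distinct set of atoms, giving 3 matches.

3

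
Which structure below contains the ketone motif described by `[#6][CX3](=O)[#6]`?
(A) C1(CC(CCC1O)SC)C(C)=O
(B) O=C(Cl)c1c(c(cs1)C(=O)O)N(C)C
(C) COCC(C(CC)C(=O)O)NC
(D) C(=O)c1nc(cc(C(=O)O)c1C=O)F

A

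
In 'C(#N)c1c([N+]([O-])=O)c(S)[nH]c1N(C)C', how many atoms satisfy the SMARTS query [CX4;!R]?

2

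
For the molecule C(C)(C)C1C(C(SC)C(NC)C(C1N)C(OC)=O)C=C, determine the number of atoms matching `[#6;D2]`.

1

The query [#6;D2] means: any carbon bonded to exactly two heavy atoms.
Check the 20 heavy atoms by environment: 8× C (D3) → no; 1× S (D2) → no; 6× C (D1) → no; 1× N (D1) → no; 1× N (D2) → no; 1× C (D2) → match; 1× O (D1) → no; 1× O (D2) → no.
That gives 1 matching atom.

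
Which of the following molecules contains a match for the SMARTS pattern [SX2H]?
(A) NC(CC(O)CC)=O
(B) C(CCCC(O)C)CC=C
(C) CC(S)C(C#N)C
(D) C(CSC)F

C

[SX2H] describes an aliphatic sulfur with two connections, one being H (a thiol).
(A) has a hydroxyl group (-OH) but it is an -OH, not an -SH.
(B) has a hydroxyl group (-OH) but it is an -OH, not an -SH.
(C) contains a thiol (-SH), which satisfies every atom and bond constraint.
(D) has a methylthio ether (-SCH3) but the sulfur has H0 (bonded to two carbons), not H1.
So the answer is (C).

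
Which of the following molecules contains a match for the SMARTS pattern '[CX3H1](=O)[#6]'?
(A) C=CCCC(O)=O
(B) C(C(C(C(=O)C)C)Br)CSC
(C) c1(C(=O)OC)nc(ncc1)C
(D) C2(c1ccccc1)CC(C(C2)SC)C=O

[CX3H1](=O)[#6] describes an sp2 carbon with one H, double-bonded to O and single-bonded to carbon (an aldehyde).
(A) has a carboxylic acid group (-C(=O)OH) but the carbonyl carbon has H0 and is bonded to O, not H1.
(B) has an acetyl/ketone group (-C(=O)CH3) but the carbonyl carbon has H0 (two carbon neighbours), not H1.
(C) has a methyl-ester group (-C(=O)OCH3) but the carbonyl carbon has H0, not H1.
(D) contains an aldehyde (-CHO), which satisfies every atom and bond constraint.
So the answer is (D).

D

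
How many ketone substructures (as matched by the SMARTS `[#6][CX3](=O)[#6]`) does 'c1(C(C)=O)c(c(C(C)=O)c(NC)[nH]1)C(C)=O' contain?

3

[#6][CX3](=O)[#6] is the SMARTS for a ketone: a carbonyl carbon (no H) flanked by two carbons.
The molecule carries 3 separate instances of an acetyl/ketone group (-C(=O)CH3) meeting every constraint; each maps to a distinct set of atoms, giving 3 matches.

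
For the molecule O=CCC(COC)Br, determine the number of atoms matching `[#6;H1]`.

The query [#6;H1] means: any carbon bearing exactly one hydrogen.
Check the 8 heavy atoms by environment: 2× C (H2) → no; 2× C (H1) → match; 2× O (H0) → no; 1× C (H3) → no; 1× Br (H0) → no.
That gives 2 matching atoms.

2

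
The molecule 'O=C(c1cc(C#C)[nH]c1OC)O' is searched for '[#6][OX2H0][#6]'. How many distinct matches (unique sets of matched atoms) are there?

1

[#6][OX2H0][#6] is the SMARTS for an ether: an aliphatic oxygen bridging two carbons with no H on the oxygen.
Exactly one fragment in the molecule meets all constraints, giving 1 match.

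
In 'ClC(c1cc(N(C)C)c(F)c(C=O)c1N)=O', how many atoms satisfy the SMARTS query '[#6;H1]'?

2

The query [#6;H1] means: any carbon bearing exactly one hydrogen.
Check the 16 heavy atoms by environment: 5× c (aromatic, H0) → no; 1× c (aromatic, H1) → match; 1× F (H0) → no; 1× N (H0) → no; 2× C (H3) → no; 1× N (H2) → no; 1× C (H0) → no; 2× O (H0) → no; 1× Cl (H0) → no; 1× C (H1) → match.
Summing the matching environments: 1 + 1 = 2 matching atoms.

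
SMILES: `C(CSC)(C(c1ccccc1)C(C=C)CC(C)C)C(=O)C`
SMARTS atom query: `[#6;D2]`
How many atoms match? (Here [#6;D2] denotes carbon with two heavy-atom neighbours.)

The query [#6;D2] means: any carbon bonded to exactly two heavy atoms.
Check the 21 heavy atoms by environment: 3× C (D2) → match; 5× C (D3) → no; 1× S (D2) → no; 5× C (D1) → no; 1× O (D1) → no; 1× c (aromatic, D3) → no; 5× c (aromatic, D2) → match.
Summing the matching environments: 3 + 5 = 8 matching atoms.

8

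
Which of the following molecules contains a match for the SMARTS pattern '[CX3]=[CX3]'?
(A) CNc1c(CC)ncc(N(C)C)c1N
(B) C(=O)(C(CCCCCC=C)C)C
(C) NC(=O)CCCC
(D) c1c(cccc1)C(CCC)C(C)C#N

B

[CX3]=[CX3] describes a non-aromatic C=C double bond between two sp2 carbons (an alkene).
(A) has an ethyl group (-CH2CH3) but its C-C bond is a single bond between CX4 carbons, not CX3=CX3.
(B) contains a vinyl group (-CH=CH2), which satisfies every atom and bond constraint.
(C) has an ethyl group (-CH2CH3) but its C-C bond is a single bond between CX4 carbons, not CX3=CX3.
(D) has an ethyl group (-CH2CH3) but its C-C bond is a single bond between CX4 carbons, not CX3=CX3.
So the answer is (B).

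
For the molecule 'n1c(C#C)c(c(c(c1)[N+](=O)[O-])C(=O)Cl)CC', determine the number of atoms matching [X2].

3

The query [X2] means: any atom with exactly two total connections (bonds + H).
Check the 16 heavy atoms by environment: 1× n (aromatic, X2) → match; 5× c (aromatic, X3) → no; 2× C (X2) → match; 1× C (X3) → no; 2× O (X1) → no; 1× Cl (X1) → no; 2× C (X4) → no; 1× N (charge +1, X3) → no; 1× O (charge -1, X1) → no.
Summing the matching environments: 1 + 2 = 3 matching atoms.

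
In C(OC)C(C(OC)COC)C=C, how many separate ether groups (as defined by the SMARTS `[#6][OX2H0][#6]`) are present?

3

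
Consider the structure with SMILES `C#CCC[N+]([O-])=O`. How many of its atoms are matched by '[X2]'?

2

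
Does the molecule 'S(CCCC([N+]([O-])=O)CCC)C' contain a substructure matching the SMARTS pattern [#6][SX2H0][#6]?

Yes

The pattern [#6][SX2H0][#6] describes an aliphatic sulfur bridging two carbons with no H on the sulfur — a thioether.
The molecule carries a methylthio ether (-SCH3), whose atoms satisfy every constraint of the query, so the pattern matches.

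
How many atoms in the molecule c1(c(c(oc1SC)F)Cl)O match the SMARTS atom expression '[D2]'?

2

The query [D2] means: atom with exactly two heavy-atom neighbours.
Check the 10 heavy atoms by environment: 1× o (aromatic, D2) → match; 4× c (aromatic, D3) → no; 1× O (D1) → no; 1× F (D1) → no; 1× S (D2) → match; 1× C (D1) → no; 1× Cl (D1) → no.
Summing the matching environments: 1 + 1 = 2 matching atoms.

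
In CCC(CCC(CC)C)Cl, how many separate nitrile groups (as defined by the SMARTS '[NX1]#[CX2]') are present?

0

[NX1]#[CX2] is the SMARTS for a nitrile: a nitrogen triple-bonded to a two-connected carbon.
No fragment in the molecule satisfies every constraint, giving 0 matches.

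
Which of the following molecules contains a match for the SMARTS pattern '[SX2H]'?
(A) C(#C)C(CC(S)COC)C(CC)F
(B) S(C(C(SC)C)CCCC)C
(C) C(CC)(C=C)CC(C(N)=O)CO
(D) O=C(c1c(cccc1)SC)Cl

A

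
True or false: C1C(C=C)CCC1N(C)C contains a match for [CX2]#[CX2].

The pattern [CX2]#[CX2] describes a carbon-carbon triple bond — an alkyne.
The closest candidate here is a vinyl group (-CH=CH2), but the C=C is a double bond; both carbons are CX3, not CX2. No other fragment satisfies the full query, so there is no match.

False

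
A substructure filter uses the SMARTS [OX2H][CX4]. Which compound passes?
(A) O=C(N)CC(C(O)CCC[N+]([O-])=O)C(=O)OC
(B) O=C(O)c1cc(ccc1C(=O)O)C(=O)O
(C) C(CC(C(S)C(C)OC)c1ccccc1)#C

A

[OX2H][CX4] describes a hydroxyl oxygen bound to an sp3 (X4) carbon (an aliphatic alcohol).
(A) contains a hydroxyl group (-OH), which satisfies every atom and bond constraint.
(B) has a carboxylic acid group (-C(=O)OH) but the -OH is on a CX3 carbonyl carbon, not a CX4 carbon.
(C) has a methoxy ether (-OCH3) but the oxygen has H0 (ether), not H1.
So the answer is (A).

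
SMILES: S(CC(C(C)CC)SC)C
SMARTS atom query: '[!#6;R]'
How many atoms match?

0

The query [!#6;R] means: non-carbon atom that is part of a ring.
Check the 10 heavy atoms by environment: 8× C (acyclic) → no; 2× S (acyclic) → no.
No environment satisfies the query, so 0 matching atoms.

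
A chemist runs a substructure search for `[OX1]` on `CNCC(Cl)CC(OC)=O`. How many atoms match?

1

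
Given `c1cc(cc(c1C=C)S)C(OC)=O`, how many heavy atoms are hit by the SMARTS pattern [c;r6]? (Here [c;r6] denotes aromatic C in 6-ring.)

6

Check the 13 heavy atoms by environment: 6× c (aromatic, in 6-ring) → match; 1× S (acyclic) → no; 4× C (acyclic) → no; 2× O (acyclic) → no.
That gives 6 matching atoms.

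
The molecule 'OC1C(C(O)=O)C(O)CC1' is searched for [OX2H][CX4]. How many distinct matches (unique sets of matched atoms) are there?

2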